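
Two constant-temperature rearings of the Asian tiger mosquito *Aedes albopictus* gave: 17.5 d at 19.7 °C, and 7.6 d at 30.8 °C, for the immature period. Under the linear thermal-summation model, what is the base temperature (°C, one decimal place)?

Under the model K = D·(T − T_b), so D₁·(T₁ − T_b) = D₂·(T₂ − T_b).
17.5·(19.7 − T_b) = 7.6·(30.8 − T_b)
T_b = (17.5·19.7 − 7.6·30.8) / (17.5 − 7.6) = 110.67 / 9.9 = 11.179 °C ≈ 11.2 °C.

11.2 °C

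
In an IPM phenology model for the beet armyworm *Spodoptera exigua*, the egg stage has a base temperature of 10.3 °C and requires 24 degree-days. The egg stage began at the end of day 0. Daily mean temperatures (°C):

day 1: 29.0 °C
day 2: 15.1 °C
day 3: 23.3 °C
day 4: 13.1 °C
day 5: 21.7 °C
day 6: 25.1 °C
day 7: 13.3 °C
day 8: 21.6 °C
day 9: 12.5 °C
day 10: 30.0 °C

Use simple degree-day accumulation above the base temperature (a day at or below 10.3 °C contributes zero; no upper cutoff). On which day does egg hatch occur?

day 3

Daily DD above 10.3 °C: 18.7, 4.8, 13.0, 2.8, 11.4, 14.8, 3.0, 11.3, 2.2, 19.7.
Cumulative: 18.7, 23.5, 36.5, 39.3, 50.7, 65.5, 68.5, 79.8, 82.0, 101.7.
The total first reaches 24 DD on day 3.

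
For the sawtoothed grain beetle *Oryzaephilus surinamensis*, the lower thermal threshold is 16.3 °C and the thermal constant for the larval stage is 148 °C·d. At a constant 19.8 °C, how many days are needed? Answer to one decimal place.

Daily accumulation = 19.8 − 16.3 = 3.5 DD/day.
Duration = 148 / 3.5 = 42.286 ≈ 42.3 days.

42.3 days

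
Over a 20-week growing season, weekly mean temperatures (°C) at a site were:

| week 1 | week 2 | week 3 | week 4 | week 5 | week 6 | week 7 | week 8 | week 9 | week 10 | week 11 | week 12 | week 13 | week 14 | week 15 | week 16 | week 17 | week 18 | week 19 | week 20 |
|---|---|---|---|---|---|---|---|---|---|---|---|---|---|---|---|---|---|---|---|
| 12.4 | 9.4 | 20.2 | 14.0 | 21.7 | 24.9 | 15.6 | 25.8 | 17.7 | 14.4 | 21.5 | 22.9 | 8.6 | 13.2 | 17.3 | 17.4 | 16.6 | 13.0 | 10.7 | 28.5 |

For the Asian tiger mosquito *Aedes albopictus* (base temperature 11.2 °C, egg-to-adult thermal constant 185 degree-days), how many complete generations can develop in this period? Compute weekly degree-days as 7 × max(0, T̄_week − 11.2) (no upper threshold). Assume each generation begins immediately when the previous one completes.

Weekly DD (7 × max(0, T̄ − 11.2)): 8.4, 0.0, 63.0, 19.6, 73.5, 95.9, 30.8, 102.2, 45.5, 22.4, 72.1, 81.9, 0.0, 14.0, 42.7, 43.4, 37.8, 12.6, 0.0, 121.1.
Season total = 886.9 DD.
Complete generations = ⌊886.9 / 185⌋ = 4.

4 generations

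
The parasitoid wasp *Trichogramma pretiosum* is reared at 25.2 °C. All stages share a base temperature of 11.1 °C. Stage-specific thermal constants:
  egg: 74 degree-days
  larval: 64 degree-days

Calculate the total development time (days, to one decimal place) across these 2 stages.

9.8 days

Daily accumulation at 25.2 °C = 25.2 − 11.1 = 14.1 DD/day.
Total K = 74 + 64 = 138 DD.
Total duration = 138 / 14.1 = 9.787 ≈ 9.8 days.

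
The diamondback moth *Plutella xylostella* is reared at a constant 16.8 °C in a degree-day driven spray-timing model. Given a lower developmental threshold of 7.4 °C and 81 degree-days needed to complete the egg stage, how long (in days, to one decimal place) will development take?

8.6 days

Daily accumulation = 16.8 − 7.4 = 9.4 DD/day.
Duration = 81 / 9.4 = 8.617 ≈ 8.6 days.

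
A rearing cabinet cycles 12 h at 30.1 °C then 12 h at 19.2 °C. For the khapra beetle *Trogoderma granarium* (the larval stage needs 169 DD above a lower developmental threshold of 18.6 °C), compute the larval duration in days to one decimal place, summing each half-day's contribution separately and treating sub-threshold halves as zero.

27.9 days

Day half: max(0, 30.1 − 18.6) × 0.5 = 11.5 × 0.5 = 5.75 DD.
Night half: max(0, 19.2 − 18.6) × 0.5 = 0.6 × 0.5 = 0.30 DD.
Per 24 h: 6.05 DD/day.
Duration = 169 / 6.05 = 27.934 ≈ 27.9 days.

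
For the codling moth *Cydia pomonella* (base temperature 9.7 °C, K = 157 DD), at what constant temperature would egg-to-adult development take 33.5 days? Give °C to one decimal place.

Required daily accumulation = 157 / 33.5 = 4.687 DD/day.
T = T_base + 4.687 = 9.7 + 4.687 = 14.387 ≈ 14.4 °C.

14.4 °C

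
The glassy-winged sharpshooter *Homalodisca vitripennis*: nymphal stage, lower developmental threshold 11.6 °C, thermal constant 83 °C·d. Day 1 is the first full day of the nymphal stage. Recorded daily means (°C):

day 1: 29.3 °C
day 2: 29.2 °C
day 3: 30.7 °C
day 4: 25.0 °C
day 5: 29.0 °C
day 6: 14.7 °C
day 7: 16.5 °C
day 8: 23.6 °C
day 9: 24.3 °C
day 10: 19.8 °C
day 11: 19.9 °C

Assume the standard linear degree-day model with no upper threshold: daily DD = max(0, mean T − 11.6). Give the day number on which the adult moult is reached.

Daily DD above 11.6 °C: 17.7, 17.6, 19.1, 13.4, 17.4, 3.1, 4.9, 12.0, 12.7, 8.2, 8.3.
Cumulative: 17.7, 35.3, 54.4, 67.8, 85.2, 88.3, 93.2, 105.2, 117.9, 126.1, 134.4.
The total first reaches 83 DD on day 5.

day 5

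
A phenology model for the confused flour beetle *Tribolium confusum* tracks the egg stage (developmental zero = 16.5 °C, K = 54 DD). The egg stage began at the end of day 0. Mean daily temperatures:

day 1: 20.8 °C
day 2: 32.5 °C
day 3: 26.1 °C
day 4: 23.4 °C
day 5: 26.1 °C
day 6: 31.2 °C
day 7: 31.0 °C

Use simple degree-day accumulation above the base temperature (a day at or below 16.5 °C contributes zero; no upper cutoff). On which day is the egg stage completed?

day 6

Daily DD above 16.5 °C: 4.3, 16.0, 9.6, 6.9, 9.6, 14.7, 14.5.
Cumulative: 4.3, 20.3, 29.9, 36.8, 46.4, 61.1, 75.6.
The total first reaches 54 DD on day 6.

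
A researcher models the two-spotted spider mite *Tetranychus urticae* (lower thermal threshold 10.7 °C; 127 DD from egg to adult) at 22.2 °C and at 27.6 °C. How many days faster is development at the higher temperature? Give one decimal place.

3.5 days

At 22.2 °C: 127 / (22.2 − 10.7) = 127 / 11.5 = 11.043 d.
At 27.6 °C: 127 / (27.6 − 10.7) = 127 / 16.9 = 7.515 d.
Difference = |11.043 − 7.515| = 3.529 ≈ 3.5 days.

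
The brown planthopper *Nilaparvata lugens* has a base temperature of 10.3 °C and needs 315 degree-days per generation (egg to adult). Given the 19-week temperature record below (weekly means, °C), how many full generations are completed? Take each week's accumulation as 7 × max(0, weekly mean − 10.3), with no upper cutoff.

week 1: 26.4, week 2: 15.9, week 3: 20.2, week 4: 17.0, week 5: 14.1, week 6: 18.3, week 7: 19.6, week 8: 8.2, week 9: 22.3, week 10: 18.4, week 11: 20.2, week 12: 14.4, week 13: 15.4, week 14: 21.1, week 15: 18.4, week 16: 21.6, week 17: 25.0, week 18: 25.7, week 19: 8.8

3 generations

Weekly DD (7 × max(0, T̄ − 10.3)): 112.7, 39.2, 69.3, 46.9, 26.6, 56.0, 65.1, 0.0, 84.0, 56.7, 69.3, 28.7, 35.7, 75.6, 56.7, 79.1, 102.9, 107.8, 0.0.
Season total = 1112.3 DD.
Complete generations = ⌊1112.3 / 315⌋ = 3.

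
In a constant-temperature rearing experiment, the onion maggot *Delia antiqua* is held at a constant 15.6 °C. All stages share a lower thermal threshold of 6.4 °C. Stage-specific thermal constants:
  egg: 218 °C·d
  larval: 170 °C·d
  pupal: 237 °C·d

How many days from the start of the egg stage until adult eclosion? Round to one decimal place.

67.9 days

Daily accumulation at 15.6 °C = 15.6 − 6.4 = 9.2 DD/day.
Total K = 218 + 170 + 237 = 625 DD.
Total duration = 625 / 9.2 = 67.935 ≈ 67.9 days.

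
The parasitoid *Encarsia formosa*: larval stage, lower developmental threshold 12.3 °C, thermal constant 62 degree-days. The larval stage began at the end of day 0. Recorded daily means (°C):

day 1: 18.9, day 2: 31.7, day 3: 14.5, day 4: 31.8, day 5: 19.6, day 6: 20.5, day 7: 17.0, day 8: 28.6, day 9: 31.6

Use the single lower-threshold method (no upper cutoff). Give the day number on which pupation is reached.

Daily DD above 12.3 °C: 6.6, 19.4, 2.2, 19.5, 7.3, 8.2, 4.7, 16.3, 19.3.
Cumulative: 6.6, 26.0, 28.2, 47.7, 55.0, 63.2, 67.9, 84.2, 103.5.
The total first reaches 62 DD on day 6.

day 6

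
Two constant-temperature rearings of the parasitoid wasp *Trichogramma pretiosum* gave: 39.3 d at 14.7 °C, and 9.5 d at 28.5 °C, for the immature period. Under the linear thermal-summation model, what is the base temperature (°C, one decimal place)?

Under the model K = D·(T − T_b), so D₁·(T₁ − T_b) = D₂·(T₂ − T_b).
39.3·(14.7 − T_b) = 9.5·(28.5 − T_b)
T_b = (39.3·14.7 − 9.5·28.5) / (39.3 − 9.5) = 306.96 / 29.8 = 10.301 °C ≈ 10.3 °C.

10.3 °C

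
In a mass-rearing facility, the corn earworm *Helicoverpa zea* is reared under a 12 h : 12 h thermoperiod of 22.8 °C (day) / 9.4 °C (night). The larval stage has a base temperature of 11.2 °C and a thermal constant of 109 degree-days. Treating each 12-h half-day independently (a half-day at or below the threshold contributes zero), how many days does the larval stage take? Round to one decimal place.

18.8 days

Day half: max(0, 22.8 − 11.2) × 0.5 = 11.6 × 0.5 = 5.80 DD.
Night half: max(0, 9.4 − 11.2) × 0.5 = 0.0 × 0.5 = 0.00 DD.
Per 24 h: 5.80 DD/day.
Duration = 109 / 5.80 = 18.793 ≈ 18.8 days.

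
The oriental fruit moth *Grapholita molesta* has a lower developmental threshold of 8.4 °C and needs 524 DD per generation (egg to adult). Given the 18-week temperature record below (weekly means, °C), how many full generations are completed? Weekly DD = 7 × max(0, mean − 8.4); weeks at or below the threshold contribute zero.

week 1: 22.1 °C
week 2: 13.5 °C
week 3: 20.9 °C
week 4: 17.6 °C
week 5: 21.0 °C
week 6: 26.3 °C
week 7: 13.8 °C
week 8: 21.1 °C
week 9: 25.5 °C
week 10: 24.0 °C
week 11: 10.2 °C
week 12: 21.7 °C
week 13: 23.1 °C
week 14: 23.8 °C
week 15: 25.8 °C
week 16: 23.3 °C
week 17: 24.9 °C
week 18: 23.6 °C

Weekly DD (7 × max(0, T̄ − 8.4)): 95.9, 35.7, 87.5, 64.4, 88.2, 125.3, 37.8, 88.9, 119.7, 109.2, 12.6, 93.1, 102.9, 107.8, 121.8, 104.3, 115.5, 106.4.
Season total = 1617.0 DD.
Complete generations = ⌊1617.0 / 524⌋ = 3.

3 generations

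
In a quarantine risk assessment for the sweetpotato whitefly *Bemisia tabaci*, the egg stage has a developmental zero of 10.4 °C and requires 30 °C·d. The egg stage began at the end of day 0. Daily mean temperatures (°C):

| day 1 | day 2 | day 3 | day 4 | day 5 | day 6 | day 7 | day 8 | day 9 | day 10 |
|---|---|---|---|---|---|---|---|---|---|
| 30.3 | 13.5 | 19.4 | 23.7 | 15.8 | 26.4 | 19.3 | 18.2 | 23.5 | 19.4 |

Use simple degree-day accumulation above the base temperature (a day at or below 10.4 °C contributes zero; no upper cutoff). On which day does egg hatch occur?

day 3

Daily DD above 10.4 °C: 19.9, 3.1, 9.0, 13.3, 5.4, 16.0, 8.9, 7.8, 13.1, 9.0.
Cumulative: 19.9, 23.0, 32.0, 45.3, 50.7, 66.7, 75.6, 83.4, 96.5, 105.5.
The total first reaches 30 DD on day 3.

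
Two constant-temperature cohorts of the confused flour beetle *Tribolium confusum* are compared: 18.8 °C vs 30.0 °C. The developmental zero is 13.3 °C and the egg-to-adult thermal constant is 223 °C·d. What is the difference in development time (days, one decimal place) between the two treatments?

27.2 days

At 18.8 °C: 223 / (18.8 − 13.3) = 223 / 5.5 = 40.545 d.
At 30.0 °C: 223 / (30.0 − 13.3) = 223 / 16.7 = 13.353 d.
Difference = |40.545 − 13.353| = 27.192 ≈ 27.2 days.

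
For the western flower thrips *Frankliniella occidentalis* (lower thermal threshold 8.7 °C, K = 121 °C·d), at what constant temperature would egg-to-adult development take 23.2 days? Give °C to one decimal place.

13.9 °C

Required daily accumulation = 121 / 23.2 = 5.216 DD/day.
T = T_base + 5.216 = 8.7 + 5.216 = 13.916 ≈ 13.9 °C.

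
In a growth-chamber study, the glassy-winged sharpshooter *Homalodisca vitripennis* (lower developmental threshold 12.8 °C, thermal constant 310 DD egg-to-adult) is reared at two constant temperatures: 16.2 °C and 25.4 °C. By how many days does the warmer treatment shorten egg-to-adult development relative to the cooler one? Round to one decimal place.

66.6 days

At 16.2 °C: 310 / (16.2 − 12.8) = 310 / 3.4 = 91.176 d.
At 25.4 °C: 310 / (25.4 − 12.8) = 310 / 12.6 = 24.603 d.
Difference = |91.176 − 24.603| = 66.573 ≈ 66.6 days.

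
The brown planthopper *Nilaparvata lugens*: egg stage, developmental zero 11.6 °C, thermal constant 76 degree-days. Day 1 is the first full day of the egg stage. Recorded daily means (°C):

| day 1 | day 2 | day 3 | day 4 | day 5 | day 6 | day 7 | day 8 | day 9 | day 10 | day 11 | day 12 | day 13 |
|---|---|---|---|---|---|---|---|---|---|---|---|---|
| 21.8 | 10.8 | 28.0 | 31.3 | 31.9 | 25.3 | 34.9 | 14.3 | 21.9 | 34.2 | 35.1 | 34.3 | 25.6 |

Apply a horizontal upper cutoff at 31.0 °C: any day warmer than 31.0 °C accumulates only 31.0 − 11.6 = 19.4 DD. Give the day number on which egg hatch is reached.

day 6

Daily DD above 11.6 °C (capped at 19.4): 10.2, 0.0, 16.4, 19.4, 19.4, 13.7, 19.4, 2.7, 10.3, 19.4, 19.4, 19.4, 14.0.
Cumulative: 10.2, 10.2, 26.6, 46.0, 65.4, 79.1, 98.5, 101.2, 111.5, 130.9, 150.3, 169.7, 183.7.
The total first reaches 76 DD on day 6.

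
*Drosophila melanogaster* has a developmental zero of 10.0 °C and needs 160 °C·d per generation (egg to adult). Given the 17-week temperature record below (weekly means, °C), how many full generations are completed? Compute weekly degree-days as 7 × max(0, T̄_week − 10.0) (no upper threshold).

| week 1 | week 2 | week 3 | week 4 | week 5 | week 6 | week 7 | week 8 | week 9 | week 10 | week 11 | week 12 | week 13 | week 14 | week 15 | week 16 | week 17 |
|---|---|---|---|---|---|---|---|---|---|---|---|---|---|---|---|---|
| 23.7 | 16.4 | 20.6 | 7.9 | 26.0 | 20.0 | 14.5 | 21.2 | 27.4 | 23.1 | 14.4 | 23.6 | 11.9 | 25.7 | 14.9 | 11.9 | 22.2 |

Weekly DD (7 × max(0, T̄ − 10.0)): 95.9, 44.8, 74.2, 0.0, 112.0, 70.0, 31.5, 78.4, 121.8, 91.7, 30.8, 95.2, 13.3, 109.9, 34.3, 13.3, 85.4.
Season total = 1102.5 DD.
Complete generations = ⌊1102.5 / 160⌋ = 6.

6 generations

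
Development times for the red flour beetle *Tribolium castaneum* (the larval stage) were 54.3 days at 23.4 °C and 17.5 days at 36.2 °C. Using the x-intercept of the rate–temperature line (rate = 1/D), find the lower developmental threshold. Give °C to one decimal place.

17.3 °C

Equal thermal constants: D₁(T₁ − T_b) = D₂(T₂ − T_b).
54.3·(23.4 − T_b) = 17.5·(36.2 − T_b)
T_b = (54.3·23.4 − 17.5·36.2) / (54.3 − 17.5) = 637.12 / 36.8 = 17.313 °C ≈ 17.3 °C.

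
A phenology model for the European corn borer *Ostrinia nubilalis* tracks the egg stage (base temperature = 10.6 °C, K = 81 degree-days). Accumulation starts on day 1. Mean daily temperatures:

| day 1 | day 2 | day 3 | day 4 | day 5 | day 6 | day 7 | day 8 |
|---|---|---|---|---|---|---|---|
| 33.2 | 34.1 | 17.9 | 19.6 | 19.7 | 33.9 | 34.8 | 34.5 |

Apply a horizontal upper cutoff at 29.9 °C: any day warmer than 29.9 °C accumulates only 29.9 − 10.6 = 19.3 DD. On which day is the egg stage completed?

day 6

Daily DD above 10.6 °C (capped at 19.3): 19.3, 19.3, 7.3, 9.0, 9.1, 19.3, 19.3, 19.3.
Cumulative: 19.3, 38.6, 45.9, 54.9, 64.0, 83.3, 102.6, 121.9.
The total first reaches 81 DD on day 6.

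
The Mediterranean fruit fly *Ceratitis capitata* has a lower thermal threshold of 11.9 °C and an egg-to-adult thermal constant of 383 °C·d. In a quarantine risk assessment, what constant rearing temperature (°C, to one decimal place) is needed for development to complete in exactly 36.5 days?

22.4 °C

Required daily accumulation = 383 / 36.5 = 10.493 DD/day.
T = T_base + 10.493 = 11.9 + 10.493 = 22.393 ≈ 22.4 °C.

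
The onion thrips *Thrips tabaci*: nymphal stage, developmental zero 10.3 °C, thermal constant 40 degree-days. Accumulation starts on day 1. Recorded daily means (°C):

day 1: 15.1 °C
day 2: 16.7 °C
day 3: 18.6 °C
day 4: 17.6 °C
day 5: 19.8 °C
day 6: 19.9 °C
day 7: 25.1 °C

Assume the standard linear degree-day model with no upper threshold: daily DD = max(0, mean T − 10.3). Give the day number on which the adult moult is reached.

day 6

Daily DD above 10.3 °C: 4.8, 6.4, 8.3, 7.3, 9.5, 9.6, 14.8.
Cumulative: 4.8, 11.2, 19.5, 26.8, 36.3, 45.9, 60.7.
The total first reaches 40 DD on day 6.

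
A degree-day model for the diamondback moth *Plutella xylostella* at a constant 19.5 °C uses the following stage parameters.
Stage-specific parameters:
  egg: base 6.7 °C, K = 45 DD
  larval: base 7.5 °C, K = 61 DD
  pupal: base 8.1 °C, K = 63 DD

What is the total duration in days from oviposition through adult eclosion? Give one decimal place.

14.1 days

egg: 45 / (19.5 − 6.7) = 45 / 12.8 = 3.516 d.
larval: 61 / (19.5 − 7.5) = 61 / 12.0 = 5.083 d.
pupal: 63 / (19.5 − 8.1) = 63 / 11.4 = 5.526 d.
Sum = 14.125 ≈ 14.1 days.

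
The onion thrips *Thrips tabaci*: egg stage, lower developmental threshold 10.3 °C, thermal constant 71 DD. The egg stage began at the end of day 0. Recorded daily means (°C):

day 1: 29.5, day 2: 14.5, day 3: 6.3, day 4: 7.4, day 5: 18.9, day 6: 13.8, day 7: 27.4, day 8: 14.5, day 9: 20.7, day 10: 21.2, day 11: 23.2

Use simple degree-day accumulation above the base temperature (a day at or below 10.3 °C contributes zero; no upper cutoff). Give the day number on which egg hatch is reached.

Daily DD above 10.3 °C: 19.2, 4.2, 0.0, 0.0, 8.6, 3.5, 17.1, 4.2, 10.4, 10.9, 12.9.
Cumulative: 19.2, 23.4, 23.4, 23.4, 32.0, 35.5, 52.6, 56.8, 67.2, 78.1, 91.0.
The total first reaches 71 DD on day 10.

day 10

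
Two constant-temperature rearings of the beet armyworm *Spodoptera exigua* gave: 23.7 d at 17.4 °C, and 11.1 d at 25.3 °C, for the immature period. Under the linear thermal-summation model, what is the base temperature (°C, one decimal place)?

10.4 °C

Under the model K = D·(T − T_b), so D₁·(T₁ − T_b) = D₂·(T₂ − T_b).
23.7·(17.4 − T_b) = 11.1·(25.3 − T_b)
T_b = (23.7·17.4 − 11.1·25.3) / (23.7 − 11.1) = 131.55 / 12.6 = 10.440 °C ≈ 10.4 °C.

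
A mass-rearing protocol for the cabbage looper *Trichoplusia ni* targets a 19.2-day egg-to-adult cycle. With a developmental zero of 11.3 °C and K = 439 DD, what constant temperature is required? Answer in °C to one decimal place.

Required daily accumulation = 439 / 19.2 = 22.865 DD/day.
T = T_base + 22.865 = 11.3 + 22.865 = 34.165 ≈ 34.2 °C.

34.2 °C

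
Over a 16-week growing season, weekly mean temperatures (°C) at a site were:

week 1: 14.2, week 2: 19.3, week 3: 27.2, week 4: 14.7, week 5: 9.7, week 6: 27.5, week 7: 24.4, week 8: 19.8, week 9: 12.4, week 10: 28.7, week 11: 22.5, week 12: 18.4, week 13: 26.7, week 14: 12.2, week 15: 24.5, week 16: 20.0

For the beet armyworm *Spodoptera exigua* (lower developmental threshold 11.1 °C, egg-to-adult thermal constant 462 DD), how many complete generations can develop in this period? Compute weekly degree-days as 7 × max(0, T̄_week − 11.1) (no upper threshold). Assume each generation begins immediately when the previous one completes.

Weekly DD (7 × max(0, T̄ − 11.1)): 21.7, 57.4, 112.7, 25.2, 0.0, 114.8, 93.1, 60.9, 9.1, 123.2, 79.8, 51.1, 109.2, 7.7, 93.8, 62.3.
Season total = 1022.0 DD.
Complete generations = ⌊1022.0 / 462⌋ = 2.

2 generations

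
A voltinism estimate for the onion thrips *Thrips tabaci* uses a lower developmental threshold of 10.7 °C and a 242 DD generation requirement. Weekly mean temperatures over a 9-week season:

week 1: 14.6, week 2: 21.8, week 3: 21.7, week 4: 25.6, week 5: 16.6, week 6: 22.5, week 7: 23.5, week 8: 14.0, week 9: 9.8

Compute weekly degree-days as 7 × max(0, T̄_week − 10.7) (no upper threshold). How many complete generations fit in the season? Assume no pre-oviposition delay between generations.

Weekly DD (7 × max(0, T̄ − 10.7)): 27.3, 77.7, 77.0, 104.3, 41.3, 82.6, 89.6, 23.1, 0.0.
Season total = 522.9 DD.
Complete generations = ⌊522.9 / 242⌋ = 2.

2 generations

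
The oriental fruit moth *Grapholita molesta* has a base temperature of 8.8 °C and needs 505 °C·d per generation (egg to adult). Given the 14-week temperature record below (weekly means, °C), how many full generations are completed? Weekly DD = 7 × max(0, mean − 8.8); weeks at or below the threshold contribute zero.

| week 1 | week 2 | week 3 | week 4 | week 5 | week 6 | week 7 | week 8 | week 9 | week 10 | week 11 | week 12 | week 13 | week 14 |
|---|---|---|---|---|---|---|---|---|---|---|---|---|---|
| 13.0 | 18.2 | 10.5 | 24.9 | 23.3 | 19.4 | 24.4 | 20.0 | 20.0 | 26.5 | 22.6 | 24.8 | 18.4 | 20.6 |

2 generations

Weekly DD (7 × max(0, T̄ − 8.8)): 29.4, 65.8, 11.9, 112.7, 101.5, 74.2, 109.2, 78.4, 78.4, 123.9, 96.6, 112.0, 67.2, 82.6.
Season total = 1143.8 DD.
Complete generations = ⌊1143.8 / 505⌋ = 2.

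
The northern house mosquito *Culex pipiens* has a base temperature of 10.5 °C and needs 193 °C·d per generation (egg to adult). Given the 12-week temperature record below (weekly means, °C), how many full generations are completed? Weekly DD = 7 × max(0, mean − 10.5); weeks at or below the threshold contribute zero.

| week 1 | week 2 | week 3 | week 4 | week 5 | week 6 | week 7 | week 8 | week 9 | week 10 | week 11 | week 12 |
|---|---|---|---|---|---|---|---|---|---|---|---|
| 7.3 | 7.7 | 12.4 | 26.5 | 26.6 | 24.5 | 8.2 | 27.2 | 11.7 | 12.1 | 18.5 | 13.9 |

Weekly DD (7 × max(0, T̄ − 10.5)): 0.0, 0.0, 13.3, 112.0, 112.7, 98.0, 0.0, 116.9, 8.4, 11.2, 56.0, 23.8.
Season total = 552.3 DD.
Complete generations = ⌊552.3 / 193⌋ = 2.

2 generations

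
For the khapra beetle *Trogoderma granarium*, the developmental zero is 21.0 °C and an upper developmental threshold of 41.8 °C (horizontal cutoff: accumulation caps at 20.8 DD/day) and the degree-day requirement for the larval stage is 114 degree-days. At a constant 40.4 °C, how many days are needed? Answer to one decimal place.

Daily accumulation = 40.4 − 21.0 = 19.4 DD/day.
Duration = 114 / 19.4 = 5.876 ≈ 5.9 days.

5.9 days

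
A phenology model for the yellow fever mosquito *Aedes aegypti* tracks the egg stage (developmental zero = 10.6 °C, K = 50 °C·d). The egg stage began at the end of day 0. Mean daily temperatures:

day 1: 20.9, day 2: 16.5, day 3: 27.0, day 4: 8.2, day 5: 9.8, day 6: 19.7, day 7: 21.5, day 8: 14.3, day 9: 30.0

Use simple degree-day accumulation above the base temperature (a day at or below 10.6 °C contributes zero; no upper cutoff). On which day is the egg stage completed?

day 7

Daily DD above 10.6 °C: 10.3, 5.9, 16.4, 0.0, 0.0, 9.1, 10.9, 3.7, 19.4.
Cumulative: 10.3, 16.2, 32.6, 32.6, 32.6, 41.7, 52.6, 56.3, 75.7.
The total first reaches 50 DD on day 7.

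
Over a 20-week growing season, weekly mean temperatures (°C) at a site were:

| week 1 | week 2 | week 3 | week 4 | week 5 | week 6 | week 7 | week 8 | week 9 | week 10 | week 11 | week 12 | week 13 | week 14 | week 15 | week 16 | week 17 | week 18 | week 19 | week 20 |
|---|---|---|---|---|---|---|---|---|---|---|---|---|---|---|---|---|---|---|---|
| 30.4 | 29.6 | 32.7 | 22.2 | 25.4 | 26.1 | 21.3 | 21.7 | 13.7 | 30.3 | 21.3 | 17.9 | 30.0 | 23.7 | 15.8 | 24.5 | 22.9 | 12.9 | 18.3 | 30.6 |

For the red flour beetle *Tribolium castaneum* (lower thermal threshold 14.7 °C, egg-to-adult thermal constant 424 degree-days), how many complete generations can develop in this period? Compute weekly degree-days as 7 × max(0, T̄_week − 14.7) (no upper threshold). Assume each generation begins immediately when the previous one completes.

2 generations

Weekly DD (7 × max(0, T̄ − 14.7)): 109.9, 104.3, 126.0, 52.5, 74.9, 79.8, 46.2, 49.0, 0.0, 109.2, 46.2, 22.4, 107.1, 63.0, 7.7, 68.6, 57.4, 0.0, 25.2, 111.3.
Season total = 1260.7 DD.
Complete generations = ⌊1260.7 / 424⌋ = 2.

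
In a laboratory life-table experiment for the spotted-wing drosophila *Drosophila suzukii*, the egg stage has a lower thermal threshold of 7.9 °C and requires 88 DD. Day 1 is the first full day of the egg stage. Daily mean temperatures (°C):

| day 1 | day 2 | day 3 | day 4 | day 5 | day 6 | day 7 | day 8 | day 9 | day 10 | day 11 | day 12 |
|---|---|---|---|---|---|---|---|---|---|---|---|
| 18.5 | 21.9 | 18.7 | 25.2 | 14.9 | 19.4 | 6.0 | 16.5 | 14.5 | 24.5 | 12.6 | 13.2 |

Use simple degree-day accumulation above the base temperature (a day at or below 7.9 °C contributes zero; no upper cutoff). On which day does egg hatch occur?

Daily DD above 7.9 °C: 10.6, 14.0, 10.8, 17.3, 7.0, 11.5, 0.0, 8.6, 6.6, 16.6, 4.7, 5.3.
Cumulative: 10.6, 24.6, 35.4, 52.7, 59.7, 71.2, 71.2, 79.8, 86.4, 103.0, 107.7, 113.0.
The total first reaches 88 DD on day 10.

day 10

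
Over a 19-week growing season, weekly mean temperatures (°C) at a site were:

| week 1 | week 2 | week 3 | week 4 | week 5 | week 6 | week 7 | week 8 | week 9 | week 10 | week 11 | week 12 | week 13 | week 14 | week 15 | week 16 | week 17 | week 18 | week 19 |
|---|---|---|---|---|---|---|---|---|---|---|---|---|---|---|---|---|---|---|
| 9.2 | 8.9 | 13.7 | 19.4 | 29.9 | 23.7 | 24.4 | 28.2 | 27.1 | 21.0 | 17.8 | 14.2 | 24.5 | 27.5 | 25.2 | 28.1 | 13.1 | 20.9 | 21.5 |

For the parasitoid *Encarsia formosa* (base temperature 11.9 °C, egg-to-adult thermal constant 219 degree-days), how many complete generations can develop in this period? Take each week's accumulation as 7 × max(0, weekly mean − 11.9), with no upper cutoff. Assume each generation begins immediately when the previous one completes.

5 generations

Weekly DD (7 × max(0, T̄ − 11.9)): 0.0, 0.0, 12.6, 52.5, 126.0, 82.6, 87.5, 114.1, 106.4, 63.7, 41.3, 16.1, 88.2, 109.2, 93.1, 113.4, 8.4, 63.0, 67.2.
Season total = 1245.3 DD.
Complete generations = ⌊1245.3 / 219⌋ = 5.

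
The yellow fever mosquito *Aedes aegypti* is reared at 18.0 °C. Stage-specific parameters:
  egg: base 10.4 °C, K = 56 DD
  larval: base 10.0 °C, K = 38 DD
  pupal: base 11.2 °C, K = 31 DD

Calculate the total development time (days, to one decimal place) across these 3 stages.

egg: 56 / (18.0 − 10.4) = 56 / 7.6 = 7.368 d.
larval: 38 / (18.0 − 10.0) = 38 / 8.0 = 4.750 d.
pupal: 31 / (18.0 − 11.2) = 31 / 6.8 = 4.559 d.
Sum = 16.677 ≈ 16.7 days.

16.7 days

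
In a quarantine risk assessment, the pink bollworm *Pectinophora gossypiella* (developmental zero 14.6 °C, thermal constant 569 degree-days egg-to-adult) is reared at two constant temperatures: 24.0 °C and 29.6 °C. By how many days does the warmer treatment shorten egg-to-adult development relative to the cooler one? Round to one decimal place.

22.6 days

At 24.0 °C: 569 / (24.0 − 14.6) = 569 / 9.4 = 60.532 d.
At 29.6 °C: 569 / (29.6 − 14.6) = 569 / 15.0 = 37.933 d.
Difference = |60.532 − 37.933| = 22.599 ≈ 22.6 days.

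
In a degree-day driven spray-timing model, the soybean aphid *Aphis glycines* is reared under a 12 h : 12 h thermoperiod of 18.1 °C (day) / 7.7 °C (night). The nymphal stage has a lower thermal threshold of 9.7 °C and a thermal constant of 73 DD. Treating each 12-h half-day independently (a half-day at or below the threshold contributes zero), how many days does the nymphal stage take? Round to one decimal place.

17.4 days

Day half: max(0, 18.1 − 9.7) × 0.5 = 8.4 × 0.5 = 4.20 DD.
Night half: max(0, 7.7 − 9.7) × 0.5 = 0.0 × 0.5 = 0.00 DD.
Per 24 h: 4.20 DD/day.
Duration = 73 / 4.20 = 17.381 ≈ 17.4 days.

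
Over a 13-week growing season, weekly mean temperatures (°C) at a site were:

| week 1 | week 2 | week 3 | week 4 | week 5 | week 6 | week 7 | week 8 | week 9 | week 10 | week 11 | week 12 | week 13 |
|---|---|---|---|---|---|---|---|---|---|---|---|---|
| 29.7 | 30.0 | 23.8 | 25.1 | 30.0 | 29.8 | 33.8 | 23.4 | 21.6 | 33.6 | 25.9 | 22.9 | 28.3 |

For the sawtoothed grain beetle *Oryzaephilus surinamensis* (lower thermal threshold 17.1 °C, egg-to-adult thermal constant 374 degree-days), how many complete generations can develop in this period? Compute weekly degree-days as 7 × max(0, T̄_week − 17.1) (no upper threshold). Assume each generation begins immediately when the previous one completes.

Weekly DD (7 × max(0, T̄ − 17.1)): 88.2, 90.3, 46.9, 56.0, 90.3, 88.9, 116.9, 44.1, 31.5, 115.5, 61.6, 40.6, 78.4.
Season total = 949.2 DD.
Complete generations = ⌊949.2 / 374⌋ = 2.

2 generations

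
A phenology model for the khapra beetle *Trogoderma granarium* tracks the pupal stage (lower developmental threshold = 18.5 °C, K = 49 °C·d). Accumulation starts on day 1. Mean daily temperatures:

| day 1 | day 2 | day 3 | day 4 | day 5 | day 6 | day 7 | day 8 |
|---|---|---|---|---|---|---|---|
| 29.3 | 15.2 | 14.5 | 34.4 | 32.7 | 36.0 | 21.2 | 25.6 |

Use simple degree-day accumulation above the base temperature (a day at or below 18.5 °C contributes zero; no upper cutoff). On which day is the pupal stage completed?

day 6

Daily DD above 18.5 °C: 10.8, 0.0, 0.0, 15.9, 14.2, 17.5, 2.7, 7.1.
Cumulative: 10.8, 10.8, 10.8, 26.7, 40.9, 58.4, 61.1, 68.2.
The total first reaches 49 DD on day 6.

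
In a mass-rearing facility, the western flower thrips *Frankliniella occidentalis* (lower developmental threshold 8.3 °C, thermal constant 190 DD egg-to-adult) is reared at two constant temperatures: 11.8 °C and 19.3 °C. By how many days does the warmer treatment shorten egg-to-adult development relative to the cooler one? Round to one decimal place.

37.0 days

At 11.8 °C: 190 / (11.8 − 8.3) = 190 / 3.5 = 54.286 d.
At 19.3 °C: 190 / (19.3 − 8.3) = 190 / 11.0 = 17.273 d.
Difference = |54.286 − 17.273| = 37.013 ≈ 37.0 days.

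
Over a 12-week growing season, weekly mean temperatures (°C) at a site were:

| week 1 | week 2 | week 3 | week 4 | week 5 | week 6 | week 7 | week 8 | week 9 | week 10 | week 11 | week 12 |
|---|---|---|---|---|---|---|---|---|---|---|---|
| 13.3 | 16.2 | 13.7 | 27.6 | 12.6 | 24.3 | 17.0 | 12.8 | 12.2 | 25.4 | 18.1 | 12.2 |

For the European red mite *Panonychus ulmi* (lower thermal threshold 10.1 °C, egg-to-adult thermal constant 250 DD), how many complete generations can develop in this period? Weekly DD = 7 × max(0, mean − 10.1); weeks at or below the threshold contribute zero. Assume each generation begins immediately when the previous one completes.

2 generations

Weekly DD (7 × max(0, T̄ − 10.1)): 22.4, 42.7, 25.2, 122.5, 17.5, 99.4, 48.3, 18.9, 14.7, 107.1, 56.0, 14.7.
Season total = 589.4 DD.
Complete generations = ⌊589.4 / 250⌋ = 2.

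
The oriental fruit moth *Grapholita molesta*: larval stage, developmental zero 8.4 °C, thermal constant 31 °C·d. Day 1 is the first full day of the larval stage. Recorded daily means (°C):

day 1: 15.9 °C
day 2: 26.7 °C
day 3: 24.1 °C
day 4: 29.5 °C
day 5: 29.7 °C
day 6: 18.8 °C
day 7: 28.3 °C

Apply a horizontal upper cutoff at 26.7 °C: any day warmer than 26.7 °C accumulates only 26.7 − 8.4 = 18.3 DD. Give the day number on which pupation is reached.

day 3

Daily DD above 8.4 °C (capped at 18.3): 7.5, 18.3, 15.7, 18.3, 18.3, 10.4, 18.3.
Cumulative: 7.5, 25.8, 41.5, 59.8, 78.1, 88.5, 106.8.
The total first reaches 31 DD on day 3.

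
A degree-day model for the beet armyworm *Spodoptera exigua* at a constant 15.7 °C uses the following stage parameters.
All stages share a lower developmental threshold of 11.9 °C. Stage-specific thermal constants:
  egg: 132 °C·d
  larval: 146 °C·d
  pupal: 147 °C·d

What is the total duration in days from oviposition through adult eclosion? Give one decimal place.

Daily accumulation at 15.7 °C = 15.7 − 11.9 = 3.8 DD/day.
Total K = 132 + 146 + 147 = 425 DD.
Total duration = 425 / 3.8 = 111.842 ≈ 111.8 days.

111.8 days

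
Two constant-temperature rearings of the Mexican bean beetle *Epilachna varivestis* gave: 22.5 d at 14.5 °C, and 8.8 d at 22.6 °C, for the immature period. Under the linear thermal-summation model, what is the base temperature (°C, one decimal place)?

9.3 °C

Under the model K = D·(T − T_b), so D₁·(T₁ − T_b) = D₂·(T₂ − T_b).
22.5·(14.5 − T_b) = 8.8·(22.6 − T_b)
T_b = (22.5·14.5 − 8.8·22.6) / (22.5 − 8.8) = 127.37 / 13.7 = 9.297 °C ≈ 9.3 °C.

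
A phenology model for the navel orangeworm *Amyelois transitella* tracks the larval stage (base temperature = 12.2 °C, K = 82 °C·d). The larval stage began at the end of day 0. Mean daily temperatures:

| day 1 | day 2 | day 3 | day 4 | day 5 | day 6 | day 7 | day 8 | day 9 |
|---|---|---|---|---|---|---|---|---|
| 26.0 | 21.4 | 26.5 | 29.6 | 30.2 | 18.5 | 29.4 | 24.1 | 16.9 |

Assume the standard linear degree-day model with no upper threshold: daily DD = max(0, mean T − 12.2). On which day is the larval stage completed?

Daily DD above 12.2 °C: 13.8, 9.2, 14.3, 17.4, 18.0, 6.3, 17.2, 11.9, 4.7.
Cumulative: 13.8, 23.0, 37.3, 54.7, 72.7, 79.0, 96.2, 108.1, 112.8.
The total first reaches 82 DD on day 7.

day 7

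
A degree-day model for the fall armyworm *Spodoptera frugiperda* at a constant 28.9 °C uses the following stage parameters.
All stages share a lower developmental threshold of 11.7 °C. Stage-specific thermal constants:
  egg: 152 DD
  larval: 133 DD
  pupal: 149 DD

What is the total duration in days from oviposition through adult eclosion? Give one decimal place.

25.2 days

Daily accumulation at 28.9 °C = 28.9 − 11.7 = 17.2 DD/day.
Total K = 152 + 133 + 149 = 434 DD.
Total duration = 434 / 17.2 = 25.233 ≈ 25.2 days.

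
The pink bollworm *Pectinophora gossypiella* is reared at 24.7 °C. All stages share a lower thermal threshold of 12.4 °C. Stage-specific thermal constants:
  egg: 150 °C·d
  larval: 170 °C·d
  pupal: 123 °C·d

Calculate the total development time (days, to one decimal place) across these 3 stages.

Daily accumulation at 24.7 °C = 24.7 − 12.4 = 12.3 DD/day.
Total K = 150 + 170 + 123 = 443 DD.
Total duration = 443 / 12.3 = 36.016 ≈ 36.0 days.

36.0 days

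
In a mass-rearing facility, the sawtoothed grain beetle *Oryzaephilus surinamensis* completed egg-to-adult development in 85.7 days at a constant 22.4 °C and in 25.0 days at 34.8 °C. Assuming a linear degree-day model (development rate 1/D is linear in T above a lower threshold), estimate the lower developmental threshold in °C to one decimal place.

17.3 °C

Under the model K = D·(T − T_b), so D₁·(T₁ − T_b) = D₂·(T₂ − T_b).
85.7·(22.4 − T_b) = 25.0·(34.8 − T_b)
T_b = (85.7·22.4 − 25.0·34.8) / (85.7 − 25.0) = 1049.68 / 60.7 = 17.293 °C ≈ 17.3 °C.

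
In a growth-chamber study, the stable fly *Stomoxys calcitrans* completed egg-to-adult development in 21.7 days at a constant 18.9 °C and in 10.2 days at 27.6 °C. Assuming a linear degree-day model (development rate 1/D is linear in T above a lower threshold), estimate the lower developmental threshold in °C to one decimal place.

11.2 °C

Equal thermal constants: D₁(T₁ − T_b) = D₂(T₂ − T_b).
21.7·(18.9 − T_b) = 10.2·(27.6 − T_b)
T_b = (21.7·18.9 − 10.2·27.6) / (21.7 − 10.2) = 128.61 / 11.5 = 11.183 °C ≈ 11.2 °C.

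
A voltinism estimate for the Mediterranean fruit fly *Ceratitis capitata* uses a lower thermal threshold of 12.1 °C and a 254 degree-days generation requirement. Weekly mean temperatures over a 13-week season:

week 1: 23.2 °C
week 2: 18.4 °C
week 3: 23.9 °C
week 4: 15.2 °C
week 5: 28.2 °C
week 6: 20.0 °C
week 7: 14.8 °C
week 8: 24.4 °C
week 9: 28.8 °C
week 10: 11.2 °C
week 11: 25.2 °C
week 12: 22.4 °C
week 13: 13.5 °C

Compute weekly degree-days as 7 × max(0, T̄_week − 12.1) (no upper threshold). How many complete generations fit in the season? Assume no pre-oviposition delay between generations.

Weekly DD (7 × max(0, T̄ − 12.1)): 77.7, 44.1, 82.6, 21.7, 112.7, 55.3, 18.9, 86.1, 116.9, 0.0, 91.7, 72.1, 9.8.
Season total = 789.6 DD.
Complete generations = ⌊789.6 / 254⌋ = 3.

3 generations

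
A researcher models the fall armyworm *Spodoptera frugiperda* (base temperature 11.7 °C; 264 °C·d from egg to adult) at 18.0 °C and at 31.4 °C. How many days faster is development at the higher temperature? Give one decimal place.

28.5 days

At 18.0 °C: 264 / (18.0 − 11.7) = 264 / 6.3 = 41.905 d.
At 31.4 °C: 264 / (31.4 − 11.7) = 264 / 19.7 = 13.401 d.
Difference = |41.905 − 13.401| = 28.504 ≈ 28.5 days.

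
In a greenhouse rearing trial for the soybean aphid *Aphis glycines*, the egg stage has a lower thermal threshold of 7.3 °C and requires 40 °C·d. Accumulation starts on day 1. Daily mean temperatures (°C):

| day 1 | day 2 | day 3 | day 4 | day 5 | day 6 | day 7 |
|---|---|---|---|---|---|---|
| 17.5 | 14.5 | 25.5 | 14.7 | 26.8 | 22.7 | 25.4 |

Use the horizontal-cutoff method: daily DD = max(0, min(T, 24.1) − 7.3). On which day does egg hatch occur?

Daily DD above 7.3 °C (capped at 16.8): 10.2, 7.2, 16.8, 7.4, 16.8, 15.4, 16.8.
Cumulative: 10.2, 17.4, 34.2, 41.6, 58.4, 73.8, 90.6.
The total first reaches 40 DD on day 4.

day 4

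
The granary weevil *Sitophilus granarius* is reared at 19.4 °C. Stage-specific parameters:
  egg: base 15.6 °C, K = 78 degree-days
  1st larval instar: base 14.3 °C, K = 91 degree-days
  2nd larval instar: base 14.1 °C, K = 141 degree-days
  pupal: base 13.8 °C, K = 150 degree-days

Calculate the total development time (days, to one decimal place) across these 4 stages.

91.8 days

egg: 78 / (19.4 − 15.6) = 78 / 3.8 = 20.526 d.
1st larval instar: 91 / (19.4 − 14.3) = 91 / 5.1 = 17.843 d.
2nd larval instar: 141 / (19.4 − 14.1) = 141 / 5.3 = 26.604 d.
pupal: 150 / (19.4 − 13.8) = 150 / 5.6 = 26.786 d.
Sum = 91.759 ≈ 91.8 days.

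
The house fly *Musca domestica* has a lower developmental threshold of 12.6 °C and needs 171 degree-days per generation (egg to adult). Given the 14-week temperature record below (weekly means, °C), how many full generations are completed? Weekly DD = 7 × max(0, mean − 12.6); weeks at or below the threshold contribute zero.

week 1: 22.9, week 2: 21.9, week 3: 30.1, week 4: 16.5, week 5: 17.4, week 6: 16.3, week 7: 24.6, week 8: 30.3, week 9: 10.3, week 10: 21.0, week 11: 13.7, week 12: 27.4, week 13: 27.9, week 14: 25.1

Weekly DD (7 × max(0, T̄ − 12.6)): 72.1, 65.1, 122.5, 27.3, 33.6, 25.9, 84.0, 123.9, 0.0, 58.8, 7.7, 103.6, 107.1, 87.5.
Season total = 919.1 DD.
Complete generations = ⌊919.1 / 171⌋ = 5.

5 generations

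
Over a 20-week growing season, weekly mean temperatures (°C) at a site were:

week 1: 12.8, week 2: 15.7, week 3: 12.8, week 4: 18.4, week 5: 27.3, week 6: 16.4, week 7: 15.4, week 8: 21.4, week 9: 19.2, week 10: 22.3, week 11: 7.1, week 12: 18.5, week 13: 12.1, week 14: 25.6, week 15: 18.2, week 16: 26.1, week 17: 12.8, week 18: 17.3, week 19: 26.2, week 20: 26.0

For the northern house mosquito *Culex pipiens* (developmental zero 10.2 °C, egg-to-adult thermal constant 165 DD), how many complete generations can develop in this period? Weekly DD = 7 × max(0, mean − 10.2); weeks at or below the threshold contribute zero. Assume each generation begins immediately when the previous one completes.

7 generations

Weekly DD (7 × max(0, T̄ − 10.2)): 18.2, 38.5, 18.2, 57.4, 119.7, 43.4, 36.4, 78.4, 63.0, 84.7, 0.0, 58.1, 13.3, 107.8, 56.0, 111.3, 18.2, 49.7, 112.0, 110.6.
Season total = 1194.9 DD.
Complete generations = ⌊1194.9 / 165⌋ = 7.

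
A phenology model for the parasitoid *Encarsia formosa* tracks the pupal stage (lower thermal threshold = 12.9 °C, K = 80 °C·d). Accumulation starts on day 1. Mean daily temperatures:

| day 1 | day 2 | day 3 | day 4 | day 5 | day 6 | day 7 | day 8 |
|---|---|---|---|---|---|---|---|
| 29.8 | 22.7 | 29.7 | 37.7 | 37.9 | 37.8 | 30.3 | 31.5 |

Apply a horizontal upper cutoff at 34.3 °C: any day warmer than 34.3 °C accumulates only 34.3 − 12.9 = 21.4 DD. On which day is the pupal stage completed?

day 5

Daily DD above 12.9 °C (capped at 21.4): 16.9, 9.8, 16.8, 21.4, 21.4, 21.4, 17.4, 18.6.
Cumulative: 16.9, 26.7, 43.5, 64.9, 86.3, 107.7, 125.1, 143.7.
The total first reaches 80 DD on day 5.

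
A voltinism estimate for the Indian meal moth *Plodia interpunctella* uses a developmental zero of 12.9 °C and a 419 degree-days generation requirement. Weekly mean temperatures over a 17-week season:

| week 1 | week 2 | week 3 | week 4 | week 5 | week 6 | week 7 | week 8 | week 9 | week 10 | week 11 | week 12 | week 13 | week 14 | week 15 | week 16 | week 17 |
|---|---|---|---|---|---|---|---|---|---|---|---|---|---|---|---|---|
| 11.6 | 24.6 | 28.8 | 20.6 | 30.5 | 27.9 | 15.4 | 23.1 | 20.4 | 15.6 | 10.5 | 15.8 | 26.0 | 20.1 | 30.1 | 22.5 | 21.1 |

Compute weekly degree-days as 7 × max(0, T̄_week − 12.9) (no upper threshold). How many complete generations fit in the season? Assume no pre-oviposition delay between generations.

Weekly DD (7 × max(0, T̄ − 12.9)): 0.0, 81.9, 111.3, 53.9, 123.2, 105.0, 17.5, 71.4, 52.5, 18.9, 0.0, 20.3, 91.7, 50.4, 120.4, 67.2, 57.4.
Season total = 1043.0 DD.
Complete generations = ⌊1043.0 / 419⌋ = 2.

2 generations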